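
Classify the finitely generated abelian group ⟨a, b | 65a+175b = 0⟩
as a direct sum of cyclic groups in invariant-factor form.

rank_ℚ(R)=1; free=2−1=1
SNF(R) diag = [5] → torsion [5]

Answer: M ≅ ℤ^1 ⊕ ℤ/5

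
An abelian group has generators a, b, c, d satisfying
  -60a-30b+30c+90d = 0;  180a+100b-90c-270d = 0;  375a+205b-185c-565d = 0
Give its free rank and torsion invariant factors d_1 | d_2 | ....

rank_ℚ(R)=3; free=4−3=1
SNF(R) diag = [5, 10, 30] → torsion [5, 10, 30]

Answer: M ≅ ℤ^1 ⊕ ℤ/5 ⊕ ℤ/10 ⊕ ℤ/30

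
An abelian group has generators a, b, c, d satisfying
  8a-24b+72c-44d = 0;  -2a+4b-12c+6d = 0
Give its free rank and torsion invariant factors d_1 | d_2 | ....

Answer: M ≅ ℤ^2 ⊕ ℤ/2 ⊕ ℤ/4

Derivation:
rank_ℚ(R)=2; free=4−2=2
SNF(R) diag = [2, 4] → torsion [2, 4]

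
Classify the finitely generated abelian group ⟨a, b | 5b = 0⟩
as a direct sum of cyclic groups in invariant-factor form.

Answer: M ≅ ℤ^1 ⊕ ℤ/5

Derivation:
rank_ℚ(R)=1; free=2−1=1
SNF(R) diag = [5] → torsion [5]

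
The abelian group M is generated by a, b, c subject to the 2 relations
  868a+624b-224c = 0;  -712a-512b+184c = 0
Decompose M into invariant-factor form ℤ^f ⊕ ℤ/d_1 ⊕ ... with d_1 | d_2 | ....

rank_ℚ(R)=2; free=3−2=1
SNF(R) diag = [4, 8] → torsion [4, 8]

Answer: M ≅ ℤ^1 ⊕ ℤ/4 ⊕ ℤ/8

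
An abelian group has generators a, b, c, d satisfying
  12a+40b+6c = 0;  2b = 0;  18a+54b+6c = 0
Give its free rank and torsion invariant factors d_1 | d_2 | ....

rank_ℚ(R)=3; free=4−3=1
SNF(R) diag = [2, 6, 6] → torsion [2, 6, 6]

Answer: M ≅ ℤ^1 ⊕ ℤ/2 ⊕ ℤ/6 ⊕ ℤ/6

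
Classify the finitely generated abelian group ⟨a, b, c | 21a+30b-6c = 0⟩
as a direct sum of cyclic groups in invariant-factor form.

Answer: M ≅ ℤ^2 ⊕ ℤ/3

Derivation:
rank_ℚ(R)=1; free=3−1=2
SNF(R) diag = [3] → torsion [3]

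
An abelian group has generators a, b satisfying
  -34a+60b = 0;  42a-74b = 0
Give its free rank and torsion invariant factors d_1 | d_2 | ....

Answer: M ≅ ℤ/2 ⊕ ℤ/2

Derivation:
rank_ℚ(R)=2; free=2−2=0
SNF(R) diag = [2, 2] → torsion [2, 2]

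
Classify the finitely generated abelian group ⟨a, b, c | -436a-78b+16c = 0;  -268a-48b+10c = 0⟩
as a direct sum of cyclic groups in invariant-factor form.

rank_ℚ(R)=2; free=3−2=1
SNF(R) diag = [2, 6] → torsion [2, 6]

Answer: M ≅ ℤ^1 ⊕ ℤ/2 ⊕ ℤ/6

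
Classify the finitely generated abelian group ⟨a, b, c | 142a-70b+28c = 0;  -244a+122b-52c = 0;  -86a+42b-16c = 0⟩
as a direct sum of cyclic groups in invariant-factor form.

Answer: M ≅ ℤ/2 ⊕ ℤ/2 ⊕ ℤ/4

Derivation:
rank_ℚ(R)=3; free=3−3=0
SNF(R) diag = [2, 2, 4] → torsion [2, 2, 4]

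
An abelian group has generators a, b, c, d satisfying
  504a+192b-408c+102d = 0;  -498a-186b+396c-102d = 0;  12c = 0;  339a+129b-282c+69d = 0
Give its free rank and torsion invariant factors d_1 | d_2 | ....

Answer: M ≅ ℤ/3 ⊕ ℤ/6 ⊕ ℤ/12 ⊕ ℤ/36

Derivation:
rank_ℚ(R)=4; free=4−4=0
SNF(R) diag = [3, 6, 12, 36] → torsion [3, 6, 12, 36]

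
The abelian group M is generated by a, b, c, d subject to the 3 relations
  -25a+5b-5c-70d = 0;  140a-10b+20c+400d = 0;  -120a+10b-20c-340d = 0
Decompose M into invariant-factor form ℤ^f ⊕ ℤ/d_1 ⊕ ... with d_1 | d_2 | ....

Answer: M ≅ ℤ^1 ⊕ ℤ/5 ⊕ ℤ/10 ⊕ ℤ/20

Derivation:
rank_ℚ(R)=3; free=4−3=1
SNF(R) diag = [5, 10, 20] → torsion [5, 10, 20]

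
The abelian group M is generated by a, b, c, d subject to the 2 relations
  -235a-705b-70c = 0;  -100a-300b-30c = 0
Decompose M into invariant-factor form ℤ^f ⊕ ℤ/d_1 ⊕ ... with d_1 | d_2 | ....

rank_ℚ(R)=2; free=4−2=2
SNF(R) diag = [5, 10] → torsion [5, 10]

Answer: M ≅ ℤ^2 ⊕ ℤ/5 ⊕ ℤ/10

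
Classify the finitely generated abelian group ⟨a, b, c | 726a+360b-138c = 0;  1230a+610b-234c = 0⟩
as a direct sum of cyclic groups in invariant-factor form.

Answer: M ≅ ℤ^1 ⊕ ℤ/2 ⊕ ℤ/6

Derivation:
rank_ℚ(R)=2; free=3−2=1
SNF(R) diag = [2, 6] → torsion [2, 6]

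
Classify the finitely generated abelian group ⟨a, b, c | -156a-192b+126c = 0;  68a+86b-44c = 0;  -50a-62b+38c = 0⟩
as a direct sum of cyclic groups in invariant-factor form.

rank_ℚ(R)=3; free=3−3=0
SNF(R) diag = [2, 6, 6] → torsion [2, 6, 6]

Answer: M ≅ ℤ/2 ⊕ ℤ/6 ⊕ ℤ/6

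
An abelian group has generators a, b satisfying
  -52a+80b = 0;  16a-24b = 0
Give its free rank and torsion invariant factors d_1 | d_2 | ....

Answer: M ≅ ℤ/4 ⊕ ℤ/8

Derivation:
rank_ℚ(R)=2; free=2−2=0
SNF(R) diag = [4, 8] → torsion [4, 8]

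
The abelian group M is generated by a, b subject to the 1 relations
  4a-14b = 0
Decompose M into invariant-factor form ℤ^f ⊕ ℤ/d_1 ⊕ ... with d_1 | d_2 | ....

rank_ℚ(R)=1; free=2−1=1
SNF(R) diag = [2] → torsion [2]

Answer: M ≅ ℤ^1 ⊕ ℤ/2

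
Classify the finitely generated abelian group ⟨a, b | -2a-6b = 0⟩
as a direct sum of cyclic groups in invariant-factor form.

rank_ℚ(R)=1; free=2−1=1
SNF(R) diag = [2] → torsion [2]

Answer: M ≅ ℤ^1 ⊕ ℤ/2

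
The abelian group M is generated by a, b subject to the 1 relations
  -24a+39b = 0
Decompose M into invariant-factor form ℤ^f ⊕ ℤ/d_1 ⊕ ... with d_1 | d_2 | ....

Answer: M ≅ ℤ^1 ⊕ ℤ/3

Derivation:
rank_ℚ(R)=1; free=2−1=1
SNF(R) diag = [3] → torsion [3]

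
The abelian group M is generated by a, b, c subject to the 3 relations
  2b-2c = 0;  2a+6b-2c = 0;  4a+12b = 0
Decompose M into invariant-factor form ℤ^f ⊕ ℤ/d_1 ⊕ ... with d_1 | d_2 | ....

rank_ℚ(R)=3; free=3−3=0
SNF(R) diag = [2, 2, 4] → torsion [2, 2, 4]

Answer: M ≅ ℤ/2 ⊕ ℤ/2 ⊕ ℤ/4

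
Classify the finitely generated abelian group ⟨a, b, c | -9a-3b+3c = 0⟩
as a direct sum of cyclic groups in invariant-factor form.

Answer: M ≅ ℤ^2 ⊕ ℤ/3

Derivation:
rank_ℚ(R)=1; free=3−1=2
SNF(R) diag = [3] → torsion [3]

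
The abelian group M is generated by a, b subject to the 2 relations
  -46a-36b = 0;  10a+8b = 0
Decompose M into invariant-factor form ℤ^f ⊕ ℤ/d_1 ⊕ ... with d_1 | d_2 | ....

rank_ℚ(R)=2; free=2−2=0
SNF(R) diag = [2, 4] → torsion [2, 4]

Answer: M ≅ ℤ/2 ⊕ ℤ/4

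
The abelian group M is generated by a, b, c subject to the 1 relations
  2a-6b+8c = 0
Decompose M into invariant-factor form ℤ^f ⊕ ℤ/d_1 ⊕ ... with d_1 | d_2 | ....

rank_ℚ(R)=1; free=3−1=2
SNF(R) diag = [2] → torsion [2]

Answer: M ≅ ℤ^2 ⊕ ℤ/2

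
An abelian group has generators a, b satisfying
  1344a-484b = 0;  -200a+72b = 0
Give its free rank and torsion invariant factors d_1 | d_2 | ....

Answer: M ≅ ℤ/4 ⊕ ℤ/8

Derivation:
rank_ℚ(R)=2; free=2−2=0
SNF(R) diag = [4, 8] → torsion [4, 8]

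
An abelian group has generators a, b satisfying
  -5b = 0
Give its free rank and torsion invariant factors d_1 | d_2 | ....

Answer: M ≅ ℤ^1 ⊕ ℤ/5

Derivation:
rank_ℚ(R)=1; free=2−1=1
SNF(R) diag = [5] → torsion [5]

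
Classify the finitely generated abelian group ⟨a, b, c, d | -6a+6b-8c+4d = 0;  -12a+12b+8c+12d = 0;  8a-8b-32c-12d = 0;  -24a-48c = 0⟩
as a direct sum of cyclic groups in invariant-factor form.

rank_ℚ(R)=4; free=4−4=0
SNF(R) diag = [2, 4, 8, 24] → torsion [2, 4, 8, 24]

Answer: M ≅ ℤ/2 ⊕ ℤ/4 ⊕ ℤ/8 ⊕ ℤ/24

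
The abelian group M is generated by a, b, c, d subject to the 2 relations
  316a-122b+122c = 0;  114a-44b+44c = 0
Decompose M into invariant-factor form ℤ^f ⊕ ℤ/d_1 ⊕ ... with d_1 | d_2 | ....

rank_ℚ(R)=2; free=4−2=2
SNF(R) diag = [2, 2] → torsion [2, 2]

Answer: M ≅ ℤ^2 ⊕ ℤ/2 ⊕ ℤ/2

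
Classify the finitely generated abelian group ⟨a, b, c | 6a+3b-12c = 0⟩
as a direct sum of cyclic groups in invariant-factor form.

Answer: M ≅ ℤ^2 ⊕ ℤ/3

Derivation:
rank_ℚ(R)=1; free=3−1=2
SNF(R) diag = [3] → torsion [3]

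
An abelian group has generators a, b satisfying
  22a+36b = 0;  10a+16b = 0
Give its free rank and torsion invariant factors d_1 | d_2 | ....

Answer: M ≅ ℤ/2 ⊕ ℤ/4

Derivation:
rank_ℚ(R)=2; free=2−2=0
SNF(R) diag = [2, 4] → torsion [2, 4]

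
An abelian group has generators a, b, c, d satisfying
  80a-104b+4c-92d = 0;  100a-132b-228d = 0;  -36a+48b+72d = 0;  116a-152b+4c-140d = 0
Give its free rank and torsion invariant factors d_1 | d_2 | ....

rank_ℚ(R)=4; free=4−4=0
SNF(R) diag = [4, 4, 12, 24] → torsion [4, 4, 12, 24]

Answer: M ≅ ℤ/4 ⊕ ℤ/4 ⊕ ℤ/12 ⊕ ℤ/24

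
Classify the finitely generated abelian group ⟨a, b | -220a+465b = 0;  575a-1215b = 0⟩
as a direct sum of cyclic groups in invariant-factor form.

rank_ℚ(R)=2; free=2−2=0
SNF(R) diag = [5, 15] → torsion [5, 15]

Answer: M ≅ ℤ/5 ⊕ ℤ/15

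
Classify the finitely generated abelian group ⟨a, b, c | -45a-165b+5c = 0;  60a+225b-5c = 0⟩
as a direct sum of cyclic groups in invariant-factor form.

Answer: M ≅ ℤ^1 ⊕ ℤ/5 ⊕ ℤ/15

Derivation:
rank_ℚ(R)=2; free=3−2=1
SNF(R) diag = [5, 15] → torsion [5, 15]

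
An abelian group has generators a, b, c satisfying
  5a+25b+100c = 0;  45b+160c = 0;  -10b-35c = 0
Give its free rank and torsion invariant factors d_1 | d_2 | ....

rank_ℚ(R)=3; free=3−3=0
SNF(R) diag = [5, 5, 5] → torsion [5, 5, 5]

Answer: M ≅ ℤ/5 ⊕ ℤ/5 ⊕ ℤ/5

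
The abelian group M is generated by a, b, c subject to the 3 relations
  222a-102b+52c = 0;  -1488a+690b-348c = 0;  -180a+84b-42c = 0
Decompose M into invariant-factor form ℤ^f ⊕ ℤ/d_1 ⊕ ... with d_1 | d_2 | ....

rank_ℚ(R)=3; free=3−3=0
SNF(R) diag = [2, 6, 6] → torsion [2, 6, 6]

Answer: M ≅ ℤ/2 ⊕ ℤ/6 ⊕ ℤ/6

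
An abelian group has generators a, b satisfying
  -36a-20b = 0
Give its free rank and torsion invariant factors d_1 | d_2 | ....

rank_ℚ(R)=1; free=2−1=1
SNF(R) diag = [4] → torsion [4]

Answer: M ≅ ℤ^1 ⊕ ℤ/4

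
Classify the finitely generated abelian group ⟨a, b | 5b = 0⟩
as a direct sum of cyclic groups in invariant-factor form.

rank_ℚ(R)=1; free=2−1=1
SNF(R) diag = [5] → torsion [5]

Answer: M ≅ ℤ^1 ⊕ ℤ/5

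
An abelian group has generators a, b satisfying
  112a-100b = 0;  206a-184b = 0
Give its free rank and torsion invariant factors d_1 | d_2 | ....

rank_ℚ(R)=2; free=2−2=0
SNF(R) diag = [2, 4] → torsion [2, 4]

Answer: M ≅ ℤ/2 ⊕ ℤ/4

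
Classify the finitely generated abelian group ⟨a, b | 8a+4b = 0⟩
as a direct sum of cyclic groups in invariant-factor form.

Answer: M ≅ ℤ^1 ⊕ ℤ/4

Derivation:
rank_ℚ(R)=1; free=2−1=1
SNF(R) diag = [4] → torsion [4]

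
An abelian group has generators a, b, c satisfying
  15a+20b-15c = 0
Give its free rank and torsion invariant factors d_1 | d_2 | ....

Answer: M ≅ ℤ^2 ⊕ ℤ/5

Derivation:
rank_ℚ(R)=1; free=3−1=2
SNF(R) diag = [5] → torsion [5]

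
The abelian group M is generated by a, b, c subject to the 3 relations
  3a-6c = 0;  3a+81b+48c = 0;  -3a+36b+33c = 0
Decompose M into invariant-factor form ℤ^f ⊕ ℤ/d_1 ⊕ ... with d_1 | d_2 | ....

Answer: M ≅ ℤ/3 ⊕ ℤ/9 ⊕ ℤ/27

Derivation:
rank_ℚ(R)=3; free=3−3=0
SNF(R) diag = [3, 9, 27] → torsion [3, 9, 27]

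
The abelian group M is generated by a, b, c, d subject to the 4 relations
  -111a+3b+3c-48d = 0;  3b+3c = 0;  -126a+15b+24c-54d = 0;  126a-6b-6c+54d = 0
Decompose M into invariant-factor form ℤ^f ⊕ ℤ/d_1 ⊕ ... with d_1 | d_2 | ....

rank_ℚ(R)=4; free=4−4=0
SNF(R) diag = [3, 3, 9, 18] → torsion [3, 3, 9, 18]

Answer: M ≅ ℤ/3 ⊕ ℤ/3 ⊕ ℤ/9 ⊕ ℤ/18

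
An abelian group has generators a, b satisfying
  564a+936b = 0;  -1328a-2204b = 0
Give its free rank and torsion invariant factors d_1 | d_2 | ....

rank_ℚ(R)=2; free=2−2=0
SNF(R) diag = [4, 12] → torsion [4, 12]

Answer: M ≅ ℤ/4 ⊕ ℤ/12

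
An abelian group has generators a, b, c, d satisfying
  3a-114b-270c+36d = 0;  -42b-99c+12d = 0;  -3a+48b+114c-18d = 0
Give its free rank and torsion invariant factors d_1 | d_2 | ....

Answer: M ≅ ℤ^1 ⊕ ℤ/3 ⊕ ℤ/3 ⊕ ℤ/6

Derivation:
rank_ℚ(R)=3; free=4−3=1
SNF(R) diag = [3, 3, 6] → torsion [3, 3, 6]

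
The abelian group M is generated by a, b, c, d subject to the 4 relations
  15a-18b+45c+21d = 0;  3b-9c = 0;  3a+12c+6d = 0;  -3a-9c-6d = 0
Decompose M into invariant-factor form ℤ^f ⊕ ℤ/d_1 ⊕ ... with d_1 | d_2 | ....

Answer: M ≅ ℤ/3 ⊕ ℤ/3 ⊕ ℤ/3 ⊕ ℤ/9

Derivation:
rank_ℚ(R)=4; free=4−4=0
SNF(R) diag = [3, 3, 3, 9] → torsion [3, 3, 3, 9]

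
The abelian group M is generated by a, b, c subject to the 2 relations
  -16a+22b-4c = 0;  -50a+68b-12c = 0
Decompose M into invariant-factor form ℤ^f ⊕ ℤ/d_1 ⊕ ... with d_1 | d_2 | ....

rank_ℚ(R)=2; free=3−2=1
SNF(R) diag = [2, 2] → torsion [2, 2]

Answer: M ≅ ℤ^1 ⊕ ℤ/2 ⊕ ℤ/2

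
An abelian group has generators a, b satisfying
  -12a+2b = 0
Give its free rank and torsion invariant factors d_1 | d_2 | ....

Answer: M ≅ ℤ^1 ⊕ ℤ/2

Derivation:
rank_ℚ(R)=1; free=2−1=1
SNF(R) diag = [2] → torsion [2]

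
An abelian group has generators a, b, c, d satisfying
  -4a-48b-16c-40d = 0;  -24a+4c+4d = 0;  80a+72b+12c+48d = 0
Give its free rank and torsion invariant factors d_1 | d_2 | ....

rank_ℚ(R)=3; free=4−3=1
SNF(R) diag = [4, 4, 12] → torsion [4, 4, 12]

Answer: M ≅ ℤ^1 ⊕ ℤ/4 ⊕ ℤ/4 ⊕ ℤ/12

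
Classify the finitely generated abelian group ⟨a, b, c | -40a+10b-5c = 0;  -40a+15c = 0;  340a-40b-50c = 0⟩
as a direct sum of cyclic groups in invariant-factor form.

rank_ℚ(R)=3; free=3−3=0
SNF(R) diag = [5, 10, 20] → torsion [5, 10, 20]

Answer: M ≅ ℤ/5 ⊕ ℤ/10 ⊕ ℤ/20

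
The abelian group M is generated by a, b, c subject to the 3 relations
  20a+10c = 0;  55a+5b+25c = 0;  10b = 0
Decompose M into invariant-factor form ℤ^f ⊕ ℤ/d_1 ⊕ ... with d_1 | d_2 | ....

rank_ℚ(R)=3; free=3−3=0
SNF(R) diag = [5, 10, 10] → torsion [5, 10, 10]

Answer: M ≅ ℤ/5 ⊕ ℤ/10 ⊕ ℤ/10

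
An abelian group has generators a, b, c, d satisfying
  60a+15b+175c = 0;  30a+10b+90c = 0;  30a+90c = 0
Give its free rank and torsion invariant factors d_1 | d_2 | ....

rank_ℚ(R)=3; free=4−3=1
SNF(R) diag = [5, 10, 30] → torsion [5, 10, 30]

Answer: M ≅ ℤ^1 ⊕ ℤ/5 ⊕ ℤ/10 ⊕ ℤ/30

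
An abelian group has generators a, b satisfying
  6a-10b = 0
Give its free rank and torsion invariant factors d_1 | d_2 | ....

Answer: M ≅ ℤ^1 ⊕ ℤ/2

Derivation:
rank_ℚ(R)=1; free=2−1=1
SNF(R) diag = [2] → torsion [2]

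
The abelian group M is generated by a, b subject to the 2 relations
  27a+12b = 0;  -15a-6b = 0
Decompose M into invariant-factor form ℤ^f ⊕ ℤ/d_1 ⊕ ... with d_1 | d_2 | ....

Answer: M ≅ ℤ/3 ⊕ ℤ/6

Derivation:
rank_ℚ(R)=2; free=2−2=0
SNF(R) diag = [3, 6] → torsion [3, 6]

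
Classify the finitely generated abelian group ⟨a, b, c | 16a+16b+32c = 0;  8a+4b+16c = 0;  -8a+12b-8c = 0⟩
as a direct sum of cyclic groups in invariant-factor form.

Answer: M ≅ ℤ/4 ⊕ ℤ/8 ⊕ ℤ/16

Derivation:
rank_ℚ(R)=3; free=3−3=0
SNF(R) diag = [4, 8, 16] → torsion [4, 8, 16]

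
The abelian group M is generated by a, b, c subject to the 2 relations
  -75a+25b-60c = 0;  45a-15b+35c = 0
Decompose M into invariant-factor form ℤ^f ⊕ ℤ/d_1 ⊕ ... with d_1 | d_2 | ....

Answer: M ≅ ℤ^1 ⊕ ℤ/5 ⊕ ℤ/5

Derivation:
rank_ℚ(R)=2; free=3−2=1
SNF(R) diag = [5, 5] → torsion [5, 5]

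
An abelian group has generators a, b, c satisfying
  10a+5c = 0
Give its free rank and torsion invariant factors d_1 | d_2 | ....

rank_ℚ(R)=1; free=3−1=2
SNF(R) diag = [5] → torsion [5]

Answer: M ≅ ℤ^2 ⊕ ℤ/5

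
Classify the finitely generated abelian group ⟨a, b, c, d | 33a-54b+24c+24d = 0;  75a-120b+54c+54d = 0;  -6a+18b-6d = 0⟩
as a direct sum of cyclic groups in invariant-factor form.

Answer: M ≅ ℤ^1 ⊕ ℤ/3 ⊕ ℤ/6 ⊕ ℤ/6

Derivation:
rank_ℚ(R)=3; free=4−3=1
SNF(R) diag = [3, 6, 6] → torsion [3, 6, 6]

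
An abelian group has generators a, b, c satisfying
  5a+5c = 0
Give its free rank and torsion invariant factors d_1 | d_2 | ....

Answer: M ≅ ℤ^2 ⊕ ℤ/5

Derivation:
rank_ℚ(R)=1; free=3−1=2
SNF(R) diag = [5] → torsion [5]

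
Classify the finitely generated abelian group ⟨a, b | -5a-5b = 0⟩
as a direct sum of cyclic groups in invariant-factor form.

Answer: M ≅ ℤ^1 ⊕ ℤ/5

Derivation:
rank_ℚ(R)=1; free=2−1=1
SNF(R) diag = [5] → torsion [5]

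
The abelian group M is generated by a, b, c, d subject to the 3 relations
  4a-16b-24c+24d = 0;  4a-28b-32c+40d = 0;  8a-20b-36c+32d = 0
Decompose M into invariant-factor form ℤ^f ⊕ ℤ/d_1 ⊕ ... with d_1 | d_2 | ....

Answer: M ≅ ℤ^1 ⊕ ℤ/4 ⊕ ℤ/4 ⊕ ℤ/4

Derivation:
rank_ℚ(R)=3; free=4−3=1
SNF(R) diag = [4, 4, 4] → torsion [4, 4, 4]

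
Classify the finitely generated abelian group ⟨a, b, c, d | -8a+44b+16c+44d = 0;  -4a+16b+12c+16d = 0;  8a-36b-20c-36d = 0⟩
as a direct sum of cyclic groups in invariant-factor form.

rank_ℚ(R)=3; free=4−3=1
SNF(R) diag = [4, 4, 4] → torsion [4, 4, 4]

Answer: M ≅ ℤ^1 ⊕ ℤ/4 ⊕ ℤ/4 ⊕ ℤ/4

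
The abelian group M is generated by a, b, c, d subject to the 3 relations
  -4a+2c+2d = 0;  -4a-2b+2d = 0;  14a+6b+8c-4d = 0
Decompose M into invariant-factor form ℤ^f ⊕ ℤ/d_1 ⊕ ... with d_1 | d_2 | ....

rank_ℚ(R)=3; free=4−3=1
SNF(R) diag = [2, 2, 6] → torsion [2, 2, 6]

Answer: M ≅ ℤ^1 ⊕ ℤ/2 ⊕ ℤ/2 ⊕ ℤ/6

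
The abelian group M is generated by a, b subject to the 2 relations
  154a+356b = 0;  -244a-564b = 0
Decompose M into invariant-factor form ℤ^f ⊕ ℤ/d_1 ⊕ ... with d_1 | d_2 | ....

Answer: M ≅ ℤ/2 ⊕ ℤ/4

Derivation:
rank_ℚ(R)=2; free=2−2=0
SNF(R) diag = [2, 4] → torsion [2, 4]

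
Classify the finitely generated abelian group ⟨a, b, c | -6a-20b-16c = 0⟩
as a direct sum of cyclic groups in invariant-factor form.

Answer: M ≅ ℤ^2 ⊕ ℤ/2

Derivation:
rank_ℚ(R)=1; free=3−1=2
SNF(R) diag = [2] → torsion [2]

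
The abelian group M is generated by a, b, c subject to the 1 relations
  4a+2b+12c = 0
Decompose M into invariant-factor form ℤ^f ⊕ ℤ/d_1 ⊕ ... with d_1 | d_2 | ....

Answer: M ≅ ℤ^2 ⊕ ℤ/2

Derivation:
rank_ℚ(R)=1; free=3−1=2
SNF(R) diag = [2] → torsion [2]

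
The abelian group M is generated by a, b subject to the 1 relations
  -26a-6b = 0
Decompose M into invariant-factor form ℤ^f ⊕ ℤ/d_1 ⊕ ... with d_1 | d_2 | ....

Answer: M ≅ ℤ^1 ⊕ ℤ/2

Derivation:
rank_ℚ(R)=1; free=2−1=1
SNF(R) diag = [2] → torsion [2]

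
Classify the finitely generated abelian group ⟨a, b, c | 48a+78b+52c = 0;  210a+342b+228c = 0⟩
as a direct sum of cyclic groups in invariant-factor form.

rank_ℚ(R)=2; free=3−2=1
SNF(R) diag = [2, 6] → torsion [2, 6]

Answer: M ≅ ℤ^1 ⊕ ℤ/2 ⊕ ℤ/6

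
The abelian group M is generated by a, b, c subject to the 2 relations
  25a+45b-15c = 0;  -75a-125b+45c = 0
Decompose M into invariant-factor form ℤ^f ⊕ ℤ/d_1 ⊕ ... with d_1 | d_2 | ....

Answer: M ≅ ℤ^1 ⊕ ℤ/5 ⊕ ℤ/10

Derivation:
rank_ℚ(R)=2; free=3−2=1
SNF(R) diag = [5, 10] → torsion [5, 10]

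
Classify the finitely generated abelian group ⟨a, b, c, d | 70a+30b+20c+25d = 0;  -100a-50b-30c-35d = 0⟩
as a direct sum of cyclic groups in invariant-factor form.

Answer: M ≅ ℤ^2 ⊕ ℤ/5 ⊕ ℤ/10

Derivation:
rank_ℚ(R)=2; free=4−2=2
SNF(R) diag = [5, 10] → torsion [5, 10]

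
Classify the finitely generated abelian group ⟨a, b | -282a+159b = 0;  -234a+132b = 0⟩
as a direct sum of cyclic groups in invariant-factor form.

rank_ℚ(R)=2; free=2−2=0
SNF(R) diag = [3, 6] → torsion [3, 6]

Answer: M ≅ ℤ/3 ⊕ ℤ/6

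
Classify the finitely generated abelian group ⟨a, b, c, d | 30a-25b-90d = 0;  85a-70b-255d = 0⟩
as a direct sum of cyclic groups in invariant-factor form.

rank_ℚ(R)=2; free=4−2=2
SNF(R) diag = [5, 5] → torsion [5, 5]

Answer: M ≅ ℤ^2 ⊕ ℤ/5 ⊕ ℤ/5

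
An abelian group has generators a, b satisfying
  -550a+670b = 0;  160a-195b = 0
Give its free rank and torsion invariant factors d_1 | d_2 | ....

rank_ℚ(R)=2; free=2−2=0
SNF(R) diag = [5, 10] → torsion [5, 10]

Answer: M ≅ ℤ/5 ⊕ ℤ/10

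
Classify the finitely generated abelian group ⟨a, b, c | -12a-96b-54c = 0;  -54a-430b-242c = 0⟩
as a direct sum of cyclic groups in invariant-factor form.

Answer: M ≅ ℤ^1 ⊕ ℤ/2 ⊕ ℤ/6

Derivation:
rank_ℚ(R)=2; free=3−2=1
SNF(R) diag = [2, 6] → torsion [2, 6]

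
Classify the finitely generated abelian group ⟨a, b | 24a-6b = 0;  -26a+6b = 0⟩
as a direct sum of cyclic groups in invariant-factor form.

rank_ℚ(R)=2; free=2−2=0
SNF(R) diag = [2, 6] → torsion [2, 6]

Answer: M ≅ ℤ/2 ⊕ ℤ/6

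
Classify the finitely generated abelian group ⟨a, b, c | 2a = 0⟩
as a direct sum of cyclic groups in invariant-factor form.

Answer: M ≅ ℤ^2 ⊕ ℤ/2

Derivation:
rank_ℚ(R)=1; free=3−1=2
SNF(R) diag = [2] → torsion [2]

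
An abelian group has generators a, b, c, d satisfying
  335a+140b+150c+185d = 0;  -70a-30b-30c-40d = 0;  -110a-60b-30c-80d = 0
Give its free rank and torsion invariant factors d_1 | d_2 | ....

Answer: M ≅ ℤ^1 ⊕ ℤ/5 ⊕ ℤ/10 ⊕ ℤ/30

Derivation:
rank_ℚ(R)=3; free=4−3=1
SNF(R) diag = [5, 10, 30] → torsion [5, 10, 30]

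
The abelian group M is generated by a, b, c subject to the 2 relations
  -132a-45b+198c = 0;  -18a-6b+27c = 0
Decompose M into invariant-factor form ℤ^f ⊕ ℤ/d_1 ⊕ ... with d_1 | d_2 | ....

rank_ℚ(R)=2; free=3−2=1
SNF(R) diag = [3, 3] → torsion [3, 3]

Answer: M ≅ ℤ^1 ⊕ ℤ/3 ⊕ ℤ/3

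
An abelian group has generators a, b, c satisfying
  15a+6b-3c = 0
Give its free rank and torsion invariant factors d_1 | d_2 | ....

rank_ℚ(R)=1; free=3−1=2
SNF(R) diag = [3] → torsion [3]

Answer: M ≅ ℤ^2 ⊕ ℤ/3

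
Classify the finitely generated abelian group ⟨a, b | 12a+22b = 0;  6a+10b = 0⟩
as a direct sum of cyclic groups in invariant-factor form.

Answer: M ≅ ℤ/2 ⊕ ℤ/6

Derivation:
rank_ℚ(R)=2; free=2−2=0
SNF(R) diag = [2, 6] → torsion [2, 6]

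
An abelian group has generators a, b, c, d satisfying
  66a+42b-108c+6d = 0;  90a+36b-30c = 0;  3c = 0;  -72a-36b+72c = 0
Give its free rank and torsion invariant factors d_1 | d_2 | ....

rank_ℚ(R)=4; free=4−4=0
SNF(R) diag = [3, 6, 18, 36] → torsion [3, 6, 18, 36]

Answer: M ≅ ℤ/3 ⊕ ℤ/6 ⊕ ℤ/18 ⊕ ℤ/36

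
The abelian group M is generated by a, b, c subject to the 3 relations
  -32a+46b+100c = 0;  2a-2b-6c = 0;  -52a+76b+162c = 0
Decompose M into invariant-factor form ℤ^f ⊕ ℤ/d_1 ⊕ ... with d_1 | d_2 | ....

rank_ℚ(R)=3; free=3−3=0
SNF(R) diag = [2, 2, 6] → torsion [2, 2, 6]

Answer: M ≅ ℤ/2 ⊕ ℤ/2 ⊕ ℤ/6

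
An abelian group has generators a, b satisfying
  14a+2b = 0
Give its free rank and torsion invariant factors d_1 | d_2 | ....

rank_ℚ(R)=1; free=2−1=1
SNF(R) diag = [2] → torsion [2]

Answer: M ≅ ℤ^1 ⊕ ℤ/2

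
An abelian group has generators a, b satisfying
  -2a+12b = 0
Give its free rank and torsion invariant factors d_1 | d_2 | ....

rank_ℚ(R)=1; free=2−1=1
SNF(R) diag = [2] → torsion [2]

Answer: M ≅ ℤ^1 ⊕ ℤ/2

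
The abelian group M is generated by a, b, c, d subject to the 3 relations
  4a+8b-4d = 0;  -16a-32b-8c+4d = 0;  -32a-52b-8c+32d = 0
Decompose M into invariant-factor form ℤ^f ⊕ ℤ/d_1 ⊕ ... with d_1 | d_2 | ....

rank_ℚ(R)=3; free=4−3=1
SNF(R) diag = [4, 4, 12] → torsion [4, 4, 12]

Answer: M ≅ ℤ^1 ⊕ ℤ/4 ⊕ ℤ/4 ⊕ ℤ/12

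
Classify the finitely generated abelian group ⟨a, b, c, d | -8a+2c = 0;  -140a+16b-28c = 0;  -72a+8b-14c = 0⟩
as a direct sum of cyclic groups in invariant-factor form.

rank_ℚ(R)=3; free=4−3=1
SNF(R) diag = [2, 4, 8] → torsion [2, 4, 8]

Answer: M ≅ ℤ^1 ⊕ ℤ/2 ⊕ ℤ/4 ⊕ ℤ/8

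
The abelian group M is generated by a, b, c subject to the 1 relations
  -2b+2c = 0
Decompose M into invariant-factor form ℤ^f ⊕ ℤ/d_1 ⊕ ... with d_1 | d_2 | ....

rank_ℚ(R)=1; free=3−1=2
SNF(R) diag = [2] → torsion [2]

Answer: M ≅ ℤ^2 ⊕ ℤ/2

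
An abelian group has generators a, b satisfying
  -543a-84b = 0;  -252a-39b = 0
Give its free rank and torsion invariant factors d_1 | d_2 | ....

Answer: M ≅ ℤ/3 ⊕ ℤ/3

Derivation:
rank_ℚ(R)=2; free=2−2=0
SNF(R) diag = [3, 3] → torsion [3, 3]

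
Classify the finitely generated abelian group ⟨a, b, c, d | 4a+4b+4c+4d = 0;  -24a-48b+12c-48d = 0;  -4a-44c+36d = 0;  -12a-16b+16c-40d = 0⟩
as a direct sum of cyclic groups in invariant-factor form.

rank_ℚ(R)=4; free=4−4=0
SNF(R) diag = [4, 4, 12, 12] → torsion [4, 4, 12, 12]

Answer: M ≅ ℤ/4 ⊕ ℤ/4 ⊕ ℤ/12 ⊕ ℤ/12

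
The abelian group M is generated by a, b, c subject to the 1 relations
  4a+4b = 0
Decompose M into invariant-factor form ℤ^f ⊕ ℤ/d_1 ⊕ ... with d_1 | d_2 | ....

rank_ℚ(R)=1; free=3−1=2
SNF(R) diag = [4] → torsion [4]

Answer: M ≅ ℤ^2 ⊕ ℤ/4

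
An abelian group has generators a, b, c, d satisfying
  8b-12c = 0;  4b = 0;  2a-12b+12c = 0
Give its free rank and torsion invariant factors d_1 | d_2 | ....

Answer: M ≅ ℤ^1 ⊕ ℤ/2 ⊕ ℤ/4 ⊕ ℤ/12

Derivation:
rank_ℚ(R)=3; free=4−3=1
SNF(R) diag = [2, 4, 12] → torsion [2, 4, 12]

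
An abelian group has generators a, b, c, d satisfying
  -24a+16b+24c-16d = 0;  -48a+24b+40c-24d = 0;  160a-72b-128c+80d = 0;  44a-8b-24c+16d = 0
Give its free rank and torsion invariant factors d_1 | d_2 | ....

rank_ℚ(R)=4; free=4−4=0
SNF(R) diag = [4, 8, 8, 8] → torsion [4, 8, 8, 8]

Answer: M ≅ ℤ/4 ⊕ ℤ/8 ⊕ ℤ/8 ⊕ ℤ/8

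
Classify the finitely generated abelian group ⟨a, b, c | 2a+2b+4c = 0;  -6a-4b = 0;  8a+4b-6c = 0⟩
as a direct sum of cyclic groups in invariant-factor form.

rank_ℚ(R)=3; free=3−3=0
SNF(R) diag = [2, 2, 2] → torsion [2, 2, 2]

Answer: M ≅ ℤ/2 ⊕ ℤ/2 ⊕ ℤ/2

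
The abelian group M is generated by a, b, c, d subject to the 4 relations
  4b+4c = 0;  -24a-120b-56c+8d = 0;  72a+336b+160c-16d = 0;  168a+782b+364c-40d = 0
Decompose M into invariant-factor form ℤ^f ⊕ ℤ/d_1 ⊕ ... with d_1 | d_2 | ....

rank_ℚ(R)=4; free=4−4=0
SNF(R) diag = [2, 4, 8, 24] → torsion [2, 4, 8, 24]

Answer: M ≅ ℤ/2 ⊕ ℤ/4 ⊕ ℤ/8 ⊕ ℤ/24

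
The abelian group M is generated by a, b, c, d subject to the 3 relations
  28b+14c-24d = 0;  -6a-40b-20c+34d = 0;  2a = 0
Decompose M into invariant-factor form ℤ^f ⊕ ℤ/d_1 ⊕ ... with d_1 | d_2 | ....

Answer: M ≅ ℤ^1 ⊕ ℤ/2 ⊕ ℤ/2 ⊕ ℤ/2

Derivation:
rank_ℚ(R)=3; free=4−3=1
SNF(R) diag = [2, 2, 2] → torsion [2, 2, 2]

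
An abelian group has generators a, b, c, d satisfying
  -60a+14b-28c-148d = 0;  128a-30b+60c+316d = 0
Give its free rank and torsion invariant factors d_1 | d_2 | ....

Answer: M ≅ ℤ^2 ⊕ ℤ/2 ⊕ ℤ/4

Derivation:
rank_ℚ(R)=2; free=4−2=2
SNF(R) diag = [2, 4] → torsion [2, 4]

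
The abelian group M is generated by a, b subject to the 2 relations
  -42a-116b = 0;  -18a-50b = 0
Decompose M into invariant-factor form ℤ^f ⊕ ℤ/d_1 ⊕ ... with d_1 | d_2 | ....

Answer: M ≅ ℤ/2 ⊕ ℤ/6

Derivation:
rank_ℚ(R)=2; free=2−2=0
SNF(R) diag = [2, 6] → torsion [2, 6]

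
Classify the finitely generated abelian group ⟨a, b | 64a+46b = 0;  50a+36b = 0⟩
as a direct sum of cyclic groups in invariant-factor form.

rank_ℚ(R)=2; free=2−2=0
SNF(R) diag = [2, 2] → torsion [2, 2]

Answer: M ≅ ℤ/2 ⊕ ℤ/2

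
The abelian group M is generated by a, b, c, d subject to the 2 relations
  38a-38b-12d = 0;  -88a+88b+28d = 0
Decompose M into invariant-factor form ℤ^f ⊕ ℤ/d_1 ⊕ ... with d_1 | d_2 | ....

Answer: M ≅ ℤ^2 ⊕ ℤ/2 ⊕ ℤ/4

Derivation:
rank_ℚ(R)=2; free=4−2=2
SNF(R) diag = [2, 4] → torsion [2, 4]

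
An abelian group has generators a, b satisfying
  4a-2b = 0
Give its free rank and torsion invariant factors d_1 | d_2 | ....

Answer: M ≅ ℤ^1 ⊕ ℤ/2

Derivation:
rank_ℚ(R)=1; free=2−1=1
SNF(R) diag = [2] → torsion [2]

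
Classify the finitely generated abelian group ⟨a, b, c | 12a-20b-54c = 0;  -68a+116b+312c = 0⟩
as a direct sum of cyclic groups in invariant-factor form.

rank_ℚ(R)=2; free=3−2=1
SNF(R) diag = [2, 4] → torsion [2, 4]

Answer: M ≅ ℤ^1 ⊕ ℤ/2 ⊕ ℤ/4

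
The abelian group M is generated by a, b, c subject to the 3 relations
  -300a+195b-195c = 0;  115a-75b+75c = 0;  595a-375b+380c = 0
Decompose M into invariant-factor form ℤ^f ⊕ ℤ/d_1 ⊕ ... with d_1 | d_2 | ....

rank_ℚ(R)=3; free=3−3=0
SNF(R) diag = [5, 5, 15] → torsion [5, 5, 15]

Answer: M ≅ ℤ/5 ⊕ ℤ/5 ⊕ ℤ/15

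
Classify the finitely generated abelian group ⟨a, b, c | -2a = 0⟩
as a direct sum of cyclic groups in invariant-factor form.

rank_ℚ(R)=1; free=3−1=2
SNF(R) diag = [2] → torsion [2]

Answer: M ≅ ℤ^2 ⊕ ℤ/2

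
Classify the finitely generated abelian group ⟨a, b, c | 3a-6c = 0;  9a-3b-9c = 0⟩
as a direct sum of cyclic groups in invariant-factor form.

Answer: M ≅ ℤ^1 ⊕ ℤ/3 ⊕ ℤ/3

Derivation:
rank_ℚ(R)=2; free=3−2=1
SNF(R) diag = [3, 3] → torsion [3, 3]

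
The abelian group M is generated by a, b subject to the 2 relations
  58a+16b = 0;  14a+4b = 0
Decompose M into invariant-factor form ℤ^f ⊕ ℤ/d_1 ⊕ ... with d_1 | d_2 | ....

Answer: M ≅ ℤ/2 ⊕ ℤ/4

Derivation:
rank_ℚ(R)=2; free=2−2=0
SNF(R) diag = [2, 4] → torsion [2, 4]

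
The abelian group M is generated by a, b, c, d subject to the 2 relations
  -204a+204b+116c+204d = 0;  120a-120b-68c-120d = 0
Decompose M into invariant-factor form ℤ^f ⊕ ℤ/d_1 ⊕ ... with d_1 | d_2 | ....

Answer: M ≅ ℤ^2 ⊕ ℤ/4 ⊕ ℤ/12

Derivation:
rank_ℚ(R)=2; free=4−2=2
SNF(R) diag = [4, 12] → torsion [4, 12]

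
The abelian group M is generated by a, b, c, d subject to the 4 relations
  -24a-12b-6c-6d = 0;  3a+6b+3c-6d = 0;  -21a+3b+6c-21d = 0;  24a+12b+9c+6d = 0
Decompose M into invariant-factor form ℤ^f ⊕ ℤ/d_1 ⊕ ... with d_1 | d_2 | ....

Answer: M ≅ ℤ/3 ⊕ ℤ/3 ⊕ ℤ/9 ⊕ ℤ/18

Derivation:
rank_ℚ(R)=4; free=4−4=0
SNF(R) diag = [3, 3, 9, 18] → torsion [3, 3, 9, 18]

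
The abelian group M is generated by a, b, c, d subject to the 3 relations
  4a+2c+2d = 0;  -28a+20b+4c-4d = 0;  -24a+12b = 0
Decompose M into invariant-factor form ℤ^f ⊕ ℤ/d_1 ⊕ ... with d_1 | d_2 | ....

rank_ℚ(R)=3; free=4−3=1
SNF(R) diag = [2, 4, 12] → torsion [2, 4, 12]

Answer: M ≅ ℤ^1 ⊕ ℤ/2 ⊕ ℤ/4 ⊕ ℤ/12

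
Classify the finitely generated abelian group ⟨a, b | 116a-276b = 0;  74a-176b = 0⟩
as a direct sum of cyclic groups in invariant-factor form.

rank_ℚ(R)=2; free=2−2=0
SNF(R) diag = [2, 4] → torsion [2, 4]

Answer: M ≅ ℤ/2 ⊕ ℤ/4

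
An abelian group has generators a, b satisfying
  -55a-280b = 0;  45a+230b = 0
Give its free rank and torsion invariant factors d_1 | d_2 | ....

rank_ℚ(R)=2; free=2−2=0
SNF(R) diag = [5, 10] → torsion [5, 10]

Answer: M ≅ ℤ/5 ⊕ ℤ/10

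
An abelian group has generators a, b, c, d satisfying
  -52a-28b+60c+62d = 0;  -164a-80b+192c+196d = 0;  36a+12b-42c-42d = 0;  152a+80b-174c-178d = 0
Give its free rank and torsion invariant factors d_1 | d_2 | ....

rank_ℚ(R)=4; free=4−4=0
SNF(R) diag = [2, 6, 12, 12] → torsion [2, 6, 12, 12]

Answer: M ≅ ℤ/2 ⊕ ℤ/6 ⊕ ℤ/12 ⊕ ℤ/12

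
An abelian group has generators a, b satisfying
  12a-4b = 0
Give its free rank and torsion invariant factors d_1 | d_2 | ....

rank_ℚ(R)=1; free=2−1=1
SNF(R) diag = [4] → torsion [4]

Answer: M ≅ ℤ^1 ⊕ ℤ/4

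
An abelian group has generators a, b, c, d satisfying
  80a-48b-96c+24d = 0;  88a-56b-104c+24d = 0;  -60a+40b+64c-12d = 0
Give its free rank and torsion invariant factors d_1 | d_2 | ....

rank_ℚ(R)=3; free=4−3=1
SNF(R) diag = [4, 8, 24] → torsion [4, 8, 24]

Answer: M ≅ ℤ^1 ⊕ ℤ/4 ⊕ ℤ/8 ⊕ ℤ/24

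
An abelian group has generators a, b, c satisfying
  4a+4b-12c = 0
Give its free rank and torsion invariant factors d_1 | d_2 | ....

rank_ℚ(R)=1; free=3−1=2
SNF(R) diag = [4] → torsion [4]

Answer: M ≅ ℤ^2 ⊕ ℤ/4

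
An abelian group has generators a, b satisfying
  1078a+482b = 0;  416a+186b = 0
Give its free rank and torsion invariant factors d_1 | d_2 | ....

rank_ℚ(R)=2; free=2−2=0
SNF(R) diag = [2, 2] → torsion [2, 2]

Answer: M ≅ ℤ/2 ⊕ ℤ/2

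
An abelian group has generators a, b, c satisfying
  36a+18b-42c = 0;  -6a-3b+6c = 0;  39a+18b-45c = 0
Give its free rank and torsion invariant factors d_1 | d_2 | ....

Answer: M ≅ ℤ/3 ⊕ ℤ/3 ⊕ ℤ/6

Derivation:
rank_ℚ(R)=3; free=3−3=0
SNF(R) diag = [3, 3, 6] → torsion [3, 3, 6]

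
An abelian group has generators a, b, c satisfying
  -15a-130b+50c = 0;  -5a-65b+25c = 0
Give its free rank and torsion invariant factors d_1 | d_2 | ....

Answer: M ≅ ℤ^1 ⊕ ℤ/5 ⊕ ℤ/5

Derivation:
rank_ℚ(R)=2; free=3−2=1
SNF(R) diag = [5, 5] → torsion [5, 5]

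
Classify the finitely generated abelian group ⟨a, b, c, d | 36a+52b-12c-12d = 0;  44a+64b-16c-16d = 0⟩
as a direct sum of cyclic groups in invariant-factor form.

Answer: M ≅ ℤ^2 ⊕ ℤ/4 ⊕ ℤ/4

Derivation:
rank_ℚ(R)=2; free=4−2=2
SNF(R) diag = [4, 4] → torsion [4, 4]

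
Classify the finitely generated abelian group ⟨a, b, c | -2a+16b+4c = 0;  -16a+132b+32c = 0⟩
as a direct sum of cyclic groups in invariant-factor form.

Answer: M ≅ ℤ^1 ⊕ ℤ/2 ⊕ ℤ/4

Derivation:
rank_ℚ(R)=2; free=3−2=1
SNF(R) diag = [2, 4] → torsion [2, 4]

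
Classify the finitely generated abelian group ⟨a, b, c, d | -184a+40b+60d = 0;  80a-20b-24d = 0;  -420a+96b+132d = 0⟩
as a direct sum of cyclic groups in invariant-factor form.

rank_ℚ(R)=3; free=4−3=1
SNF(R) diag = [4, 12, 12] → torsion [4, 12, 12]

Answer: M ≅ ℤ^1 ⊕ ℤ/4 ⊕ ℤ/12 ⊕ ℤ/12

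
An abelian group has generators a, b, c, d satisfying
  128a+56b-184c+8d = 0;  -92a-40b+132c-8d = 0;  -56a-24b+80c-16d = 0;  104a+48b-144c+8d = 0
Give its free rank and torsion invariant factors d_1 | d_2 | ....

Answer: M ≅ ℤ/4 ⊕ ℤ/8 ⊕ ℤ/8 ⊕ ℤ/8

Derivation:
rank_ℚ(R)=4; free=4−4=0
SNF(R) diag = [4, 8, 8, 8] → torsion [4, 8, 8, 8]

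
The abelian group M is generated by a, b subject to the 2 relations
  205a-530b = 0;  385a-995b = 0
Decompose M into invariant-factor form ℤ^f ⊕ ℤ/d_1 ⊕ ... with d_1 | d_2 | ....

rank_ℚ(R)=2; free=2−2=0
SNF(R) diag = [5, 15] → torsion [5, 15]

Answer: M ≅ ℤ/5 ⊕ ℤ/15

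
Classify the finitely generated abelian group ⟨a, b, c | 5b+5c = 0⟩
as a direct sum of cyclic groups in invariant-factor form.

rank_ℚ(R)=1; free=3−1=2
SNF(R) diag = [5] → torsion [5]

Answer: M ≅ ℤ^2 ⊕ ℤ/5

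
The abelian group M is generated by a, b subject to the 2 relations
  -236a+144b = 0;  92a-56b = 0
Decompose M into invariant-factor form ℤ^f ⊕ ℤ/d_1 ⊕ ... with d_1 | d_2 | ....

rank_ℚ(R)=2; free=2−2=0
SNF(R) diag = [4, 8] → torsion [4, 8]

Answer: M ≅ ℤ/4 ⊕ ℤ/8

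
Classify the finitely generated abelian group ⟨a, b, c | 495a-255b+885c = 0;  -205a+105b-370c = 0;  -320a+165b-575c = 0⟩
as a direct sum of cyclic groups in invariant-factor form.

Answer: M ≅ ℤ/5 ⊕ ℤ/15 ⊕ ℤ/15

Derivation:
rank_ℚ(R)=3; free=3−3=0
SNF(R) diag = [5, 15, 15] → torsion [5, 15, 15]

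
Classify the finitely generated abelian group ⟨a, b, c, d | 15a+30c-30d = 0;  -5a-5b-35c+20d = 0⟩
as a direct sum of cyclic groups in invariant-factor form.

rank_ℚ(R)=2; free=4−2=2
SNF(R) diag = [5, 15] → torsion [5, 15]

Answer: M ≅ ℤ^2 ⊕ ℤ/5 ⊕ ℤ/15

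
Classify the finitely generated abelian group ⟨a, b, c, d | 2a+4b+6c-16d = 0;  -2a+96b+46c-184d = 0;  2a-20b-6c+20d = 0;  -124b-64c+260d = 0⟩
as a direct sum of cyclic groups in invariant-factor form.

rank_ℚ(R)=4; free=4−4=0
SNF(R) diag = [2, 4, 12, 24] → torsion [2, 4, 12, 24]

Answer: M ≅ ℤ/2 ⊕ ℤ/4 ⊕ ℤ/12 ⊕ ℤ/24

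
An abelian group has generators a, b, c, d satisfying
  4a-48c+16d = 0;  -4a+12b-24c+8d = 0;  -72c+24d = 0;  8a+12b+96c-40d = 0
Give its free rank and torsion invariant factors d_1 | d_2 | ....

rank_ℚ(R)=4; free=4−4=0
SNF(R) diag = [4, 12, 24, 24] → torsion [4, 12, 24, 24]

Answer: M ≅ ℤ/4 ⊕ ℤ/12 ⊕ ℤ/24 ⊕ ℤ/24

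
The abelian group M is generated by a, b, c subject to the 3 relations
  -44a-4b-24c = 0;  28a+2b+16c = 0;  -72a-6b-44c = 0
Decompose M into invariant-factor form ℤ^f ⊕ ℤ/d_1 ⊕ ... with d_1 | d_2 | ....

rank_ℚ(R)=3; free=3−3=0
SNF(R) diag = [2, 4, 12] → torsion [2, 4, 12]

Answer: M ≅ ℤ/2 ⊕ ℤ/4 ⊕ ℤ/12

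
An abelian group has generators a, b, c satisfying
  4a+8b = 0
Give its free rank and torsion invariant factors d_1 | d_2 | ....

rank_ℚ(R)=1; free=3−1=2
SNF(R) diag = [4] → torsion [4]

Answer: M ≅ ℤ^2 ⊕ ℤ/4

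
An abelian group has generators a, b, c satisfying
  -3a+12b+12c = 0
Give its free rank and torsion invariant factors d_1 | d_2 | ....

Answer: M ≅ ℤ^2 ⊕ ℤ/3

Derivation:
rank_ℚ(R)=1; free=3−1=2
SNF(R) diag = [3] → torsion [3]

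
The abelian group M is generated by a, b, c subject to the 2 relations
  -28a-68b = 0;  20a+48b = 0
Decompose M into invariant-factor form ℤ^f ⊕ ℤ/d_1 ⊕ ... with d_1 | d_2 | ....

rank_ℚ(R)=2; free=3−2=1
SNF(R) diag = [4, 4] → torsion [4, 4]

Answer: M ≅ ℤ^1 ⊕ ℤ/4 ⊕ ℤ/4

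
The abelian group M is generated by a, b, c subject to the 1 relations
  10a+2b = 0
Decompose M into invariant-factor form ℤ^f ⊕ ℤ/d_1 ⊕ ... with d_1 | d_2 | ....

rank_ℚ(R)=1; free=3−1=2
SNF(R) diag = [2] → torsion [2]

Answer: M ≅ ℤ^2 ⊕ ℤ/2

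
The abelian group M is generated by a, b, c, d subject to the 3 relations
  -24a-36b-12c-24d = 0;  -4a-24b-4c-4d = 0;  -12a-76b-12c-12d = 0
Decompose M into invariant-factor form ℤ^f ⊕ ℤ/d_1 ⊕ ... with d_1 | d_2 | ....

rank_ℚ(R)=3; free=4−3=1
SNF(R) diag = [4, 4, 12] → torsion [4, 4, 12]

Answer: M ≅ ℤ^1 ⊕ ℤ/4 ⊕ ℤ/4 ⊕ ℤ/12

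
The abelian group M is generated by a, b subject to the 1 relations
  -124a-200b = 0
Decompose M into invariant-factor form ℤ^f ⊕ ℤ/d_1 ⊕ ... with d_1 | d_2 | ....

rank_ℚ(R)=1; free=2−1=1
SNF(R) diag = [4] → torsion [4]

Answer: M ≅ ℤ^1 ⊕ ℤ/4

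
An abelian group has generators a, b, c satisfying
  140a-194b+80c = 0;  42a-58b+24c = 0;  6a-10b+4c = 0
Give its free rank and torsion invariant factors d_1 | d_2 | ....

Answer: M ≅ ℤ/2 ⊕ ℤ/2 ⊕ ℤ/4

Derivation:
rank_ℚ(R)=3; free=3−3=0
SNF(R) diag = [2, 2, 4] → torsion [2, 2, 4]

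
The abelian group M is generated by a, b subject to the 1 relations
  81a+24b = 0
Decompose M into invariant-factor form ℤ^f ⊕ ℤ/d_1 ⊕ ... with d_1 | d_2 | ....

rank_ℚ(R)=1; free=2−1=1
SNF(R) diag = [3] → torsion [3]

Answer: M ≅ ℤ^1 ⊕ ℤ/3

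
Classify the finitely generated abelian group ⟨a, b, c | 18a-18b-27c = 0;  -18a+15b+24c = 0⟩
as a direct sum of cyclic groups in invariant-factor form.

Answer: M ≅ ℤ^1 ⊕ ℤ/3 ⊕ ℤ/9

Derivation:
rank_ℚ(R)=2; free=3−2=1
SNF(R) diag = [3, 9] → torsion [3, 9]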